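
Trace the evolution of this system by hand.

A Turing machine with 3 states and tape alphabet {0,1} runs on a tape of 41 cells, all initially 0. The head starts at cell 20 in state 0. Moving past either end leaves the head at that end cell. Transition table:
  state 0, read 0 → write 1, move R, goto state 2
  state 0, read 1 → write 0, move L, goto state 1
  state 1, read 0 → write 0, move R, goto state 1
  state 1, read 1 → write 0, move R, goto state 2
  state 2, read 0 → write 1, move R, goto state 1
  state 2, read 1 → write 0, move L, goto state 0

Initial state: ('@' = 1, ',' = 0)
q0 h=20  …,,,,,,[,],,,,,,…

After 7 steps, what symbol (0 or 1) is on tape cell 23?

step 0: q0 h=20  …,,,,,,[,],,,,,,…
step 1: q2 h=21  …,,,,,@[,],,,,,,…
step 2: q1 h=22  …,,,,@@[,],,,,,,…
step 3: q1 h=23  …,,,@@,[,],,,,,,…
step 4: q1 h=24  …,,@@,,[,],,,,,,…
step 5: q1 h=25  …,@@,,,[,],,,,,,…
step 6: q1 h=26  …@@,,,,[,],,,,,,…
step 7: q1 h=27  …@,,,,,[,],,,,,,…

0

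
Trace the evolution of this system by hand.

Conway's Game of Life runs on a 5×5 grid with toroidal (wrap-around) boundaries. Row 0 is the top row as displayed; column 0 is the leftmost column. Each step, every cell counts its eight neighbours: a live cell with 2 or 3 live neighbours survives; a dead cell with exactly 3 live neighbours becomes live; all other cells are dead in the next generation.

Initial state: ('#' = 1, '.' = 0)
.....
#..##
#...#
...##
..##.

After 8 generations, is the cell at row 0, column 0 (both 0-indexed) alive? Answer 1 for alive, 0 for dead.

[0] .....
#..##
#...#
...##
..##.
[1] ..#..
#..#.
.....
#.#..
..###
[2] .##..
.....
.#..#
.##.#
..#.#
[3] .###.
###..
.###.
.##.#
.....
[4] #..#.
#...#
....#
##...
#....
[5] ##...
#..#.
.#..#
##..#
#....
[6] ##...
..#..
.###.
.#..#
.....
[7] .#...
#..#.
##.#.
##.#.
.#...
[8] ###..
#....
...#.
.....
.#...

1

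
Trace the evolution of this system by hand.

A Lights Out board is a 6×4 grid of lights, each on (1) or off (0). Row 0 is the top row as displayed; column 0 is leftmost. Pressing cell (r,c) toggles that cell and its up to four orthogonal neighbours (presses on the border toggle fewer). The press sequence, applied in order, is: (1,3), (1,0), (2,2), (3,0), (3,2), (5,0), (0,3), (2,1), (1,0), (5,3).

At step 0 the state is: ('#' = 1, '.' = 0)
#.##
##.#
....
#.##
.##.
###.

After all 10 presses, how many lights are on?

10

0) #.##
##.#
....
#.##
.##.
###.
1) #.#.
###.
...#
#.##
.##.
###.
2) ..#.
..#.
#..#
#.##
.##.
###.
3) ..#.
....
###.
#..#
.##.
###.
4) ..#.
....
.##.
.#.#
###.
###.
5) ..#.
....
.#..
..#.
##..
###.
6) ..#.
....
.#..
..#.
.#..
..#.
7) ...#
...#
.#..
..#.
.#..
..#.
8) ...#
.#.#
#.#.
.##.
.#..
..#.
9) #..#
#..#
..#.
.##.
.#..
..#.
10) #..#
#..#
..#.
.##.
.#.#
...#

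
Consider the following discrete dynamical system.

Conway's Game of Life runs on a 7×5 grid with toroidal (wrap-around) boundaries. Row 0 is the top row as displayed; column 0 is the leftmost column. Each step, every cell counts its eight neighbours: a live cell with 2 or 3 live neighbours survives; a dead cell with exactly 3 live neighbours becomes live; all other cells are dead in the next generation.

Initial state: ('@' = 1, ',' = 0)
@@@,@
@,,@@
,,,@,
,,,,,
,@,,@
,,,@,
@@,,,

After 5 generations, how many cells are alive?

gen 0: @@@,@
@,,@@
,,,@,
,,,,,
,@,,@
,,,@,
@@,,,
gen 1: ,,@,,
,,,,,
,,,@,
,,,,,
,,,,,
,@@,@
,,,@,
gen 2: ,,,,,
,,,,,
,,,,,
,,,,,
,,,,,
,,@@,
,@,@,
gen 3: ,,,,,
,,,,,
,,,,,
,,,,,
,,,,,
,,@@,
,,,@,
gen 4: ,,,,,
,,,,,
,,,,,
,,,,,
,,,,,
,,@@,
,,@@,
gen 5: ,,,,,
,,,,,
,,,,,
,,,,,
,,,,,
,,@@,
,,@@,

4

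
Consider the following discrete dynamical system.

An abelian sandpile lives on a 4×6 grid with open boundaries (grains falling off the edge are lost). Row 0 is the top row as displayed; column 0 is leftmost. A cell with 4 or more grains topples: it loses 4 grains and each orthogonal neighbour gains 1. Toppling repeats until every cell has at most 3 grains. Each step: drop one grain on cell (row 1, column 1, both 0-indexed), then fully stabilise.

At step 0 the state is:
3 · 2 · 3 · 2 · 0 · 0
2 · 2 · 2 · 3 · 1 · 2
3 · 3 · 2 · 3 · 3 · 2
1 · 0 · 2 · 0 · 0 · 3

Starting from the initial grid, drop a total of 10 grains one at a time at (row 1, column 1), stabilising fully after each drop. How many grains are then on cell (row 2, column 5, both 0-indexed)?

t=0: 3 · 2 · 3 · 2 · 0 · 0
2 · 2 · 2 · 3 · 1 · 2
3 · 3 · 2 · 3 · 3 · 2
1 · 0 · 2 · 0 · 0 · 3
t=1: 3 · 2 · 3 · 2 · 0 · 0
2 · 3 · 2 · 3 · 1 · 2
3 · 3 · 2 · 3 · 3 · 2
1 · 0 · 2 · 0 · 0 · 3
t=2: 1 · 2 · 2 · 0 · 1 · 0
2 · 0 · 3 · 2 · 3 · 2
1 · 3 · 1 · 2 · 0 · 3
2 · 1 · 3 · 1 · 1 · 3
t=3: 1 · 2 · 2 · 0 · 1 · 0
2 · 1 · 3 · 2 · 3 · 2
1 · 3 · 1 · 2 · 0 · 3
2 · 1 · 3 · 1 · 1 · 3
t=4: 1 · 2 · 2 · 0 · 1 · 0
2 · 2 · 3 · 2 · 3 · 2
1 · 3 · 1 · 2 · 0 · 3
2 · 1 · 3 · 1 · 1 · 3
t=5: 1 · 2 · 2 · 0 · 1 · 0
2 · 3 · 3 · 2 · 3 · 2
1 · 3 · 1 · 2 · 0 · 3
2 · 1 · 3 · 1 · 1 · 3
t=6: 1 · 3 · 3 · 0 · 1 · 0
3 · 2 · 0 · 3 · 3 · 2
2 · 0 · 3 · 2 · 0 · 3
2 · 2 · 3 · 1 · 1 · 3
t=7: 1 · 3 · 3 · 0 · 1 · 0
3 · 3 · 0 · 3 · 3 · 2
2 · 0 · 3 · 2 · 0 · 3
2 · 2 · 3 · 1 · 1 · 3
t=8: 3 · 1 · 0 · 1 · 1 · 0
0 · 2 · 2 · 3 · 3 · 2
3 · 1 · 3 · 2 · 0 · 3
2 · 2 · 3 · 1 · 1 · 3
t=9: 3 · 1 · 0 · 1 · 1 · 0
0 · 3 · 2 · 3 · 3 · 2
3 · 1 · 3 · 2 · 0 · 3
2 · 2 · 3 · 1 · 1 · 3
t=10: 3 · 2 · 0 · 1 · 1 · 0
1 · 0 · 3 · 3 · 3 · 2
3 · 2 · 3 · 2 · 0 · 3
2 · 2 · 3 · 1 · 1 · 3

3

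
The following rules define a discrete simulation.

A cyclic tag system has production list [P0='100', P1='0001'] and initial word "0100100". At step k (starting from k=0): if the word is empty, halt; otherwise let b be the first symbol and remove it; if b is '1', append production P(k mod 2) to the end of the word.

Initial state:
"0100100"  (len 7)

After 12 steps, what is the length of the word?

k=0  "0100100"  (len 7)
k=1  "100100"  (len 6)
k=2  "001000001"  (len 9)
k=3  "01000001"  (len 8)
k=4  "1000001"  (len 7)
k=5  "000001100"  (len 9)
k=6  "00001100"  (len 8)
k=7  "0001100"  (len 7)
k=8  "001100"  (len 6)
k=9  "01100"  (len 5)
k=10  "1100"  (len 4)
k=11  "100100"  (len 6)
k=12  "001000001"  (len 9)

9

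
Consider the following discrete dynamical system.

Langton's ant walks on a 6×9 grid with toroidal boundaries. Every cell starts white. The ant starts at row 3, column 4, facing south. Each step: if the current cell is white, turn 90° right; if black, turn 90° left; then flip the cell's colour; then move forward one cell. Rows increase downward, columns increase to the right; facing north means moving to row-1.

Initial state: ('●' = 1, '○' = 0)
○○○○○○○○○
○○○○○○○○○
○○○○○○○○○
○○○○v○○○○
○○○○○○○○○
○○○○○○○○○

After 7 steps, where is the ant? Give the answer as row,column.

4,4

gen 0: ○○○○○○○○○
○○○○○○○○○
○○○○○○○○○
○○○○v○○○○
○○○○○○○○○
○○○○○○○○○
gen 1: ○○○○○○○○○
○○○○○○○○○
○○○○○○○○○
○○○<●○○○○
○○○○○○○○○
○○○○○○○○○
gen 2: ○○○○○○○○○
○○○○○○○○○
○○○^○○○○○
○○○●●○○○○
○○○○○○○○○
○○○○○○○○○
gen 3: ○○○○○○○○○
○○○○○○○○○
○○○●>○○○○
○○○●●○○○○
○○○○○○○○○
○○○○○○○○○
gen 4: ○○○○○○○○○
○○○○○○○○○
○○○●●○○○○
○○○●v○○○○
○○○○○○○○○
○○○○○○○○○
gen 5: ○○○○○○○○○
○○○○○○○○○
○○○●●○○○○
○○○●○>○○○
○○○○○○○○○
○○○○○○○○○
gen 6: ○○○○○○○○○
○○○○○○○○○
○○○●●○○○○
○○○●○●○○○
○○○○○v○○○
○○○○○○○○○
gen 7: ○○○○○○○○○
○○○○○○○○○
○○○●●○○○○
○○○●○●○○○
○○○○<●○○○
○○○○○○○○○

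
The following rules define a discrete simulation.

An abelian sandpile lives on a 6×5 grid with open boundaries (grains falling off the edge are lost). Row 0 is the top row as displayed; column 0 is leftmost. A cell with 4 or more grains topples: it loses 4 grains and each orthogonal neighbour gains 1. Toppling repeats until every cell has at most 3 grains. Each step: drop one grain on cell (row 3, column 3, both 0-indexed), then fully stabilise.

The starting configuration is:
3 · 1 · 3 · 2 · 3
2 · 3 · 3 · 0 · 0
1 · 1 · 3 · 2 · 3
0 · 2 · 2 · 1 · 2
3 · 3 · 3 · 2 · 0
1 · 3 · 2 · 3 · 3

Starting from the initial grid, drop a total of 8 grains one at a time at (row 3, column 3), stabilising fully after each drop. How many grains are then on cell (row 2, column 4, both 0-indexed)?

step 0: 3 · 1 · 3 · 2 · 3
2 · 3 · 3 · 0 · 0
1 · 1 · 3 · 2 · 3
0 · 2 · 2 · 1 · 2
3 · 3 · 3 · 2 · 0
1 · 3 · 2 · 3 · 3
step 1: 3 · 1 · 3 · 2 · 3
2 · 3 · 3 · 0 · 0
1 · 1 · 3 · 2 · 3
0 · 2 · 2 · 2 · 2
3 · 3 · 3 · 2 · 0
1 · 3 · 2 · 3 · 3
step 2: 3 · 1 · 3 · 2 · 3
2 · 3 · 3 · 0 · 0
1 · 1 · 3 · 2 · 3
0 · 2 · 2 · 3 · 2
3 · 3 · 3 · 2 · 0
1 · 3 · 2 · 3 · 3
step 3: 3 · 1 · 3 · 2 · 3
2 · 3 · 3 · 0 · 0
1 · 1 · 3 · 3 · 3
0 · 2 · 3 · 0 · 3
3 · 3 · 3 · 3 · 0
1 · 3 · 2 · 3 · 3
step 4: 3 · 1 · 3 · 2 · 3
2 · 3 · 3 · 0 · 0
1 · 1 · 3 · 3 · 3
0 · 2 · 3 · 1 · 3
3 · 3 · 3 · 3 · 0
1 · 3 · 2 · 3 · 3
step 5: 3 · 1 · 3 · 2 · 3
2 · 3 · 3 · 0 · 0
1 · 1 · 3 · 3 · 3
0 · 2 · 3 · 2 · 3
3 · 3 · 3 · 3 · 0
1 · 3 · 2 · 3 · 3
step 6: 3 · 1 · 3 · 2 · 3
2 · 3 · 3 · 0 · 0
1 · 1 · 3 · 3 · 3
0 · 2 · 3 · 3 · 3
3 · 3 · 3 · 3 · 0
1 · 3 · 2 · 3 · 3
step 7: 3 · 3 · 0 · 3 · 3
3 · 1 · 3 · 3 · 1
2 · 1 · 1 · 0 · 2
2 · 3 · 2 · 3 · 3
1 · 0 · 2 · 1 · 0
3 · 2 · 2 · 3 · 1
step 8: 3 · 3 · 0 · 3 · 3
3 · 1 · 3 · 3 · 1
2 · 1 · 1 · 1 · 3
2 · 3 · 3 · 1 · 0
1 · 0 · 2 · 2 · 1
3 · 2 · 2 · 3 · 1

3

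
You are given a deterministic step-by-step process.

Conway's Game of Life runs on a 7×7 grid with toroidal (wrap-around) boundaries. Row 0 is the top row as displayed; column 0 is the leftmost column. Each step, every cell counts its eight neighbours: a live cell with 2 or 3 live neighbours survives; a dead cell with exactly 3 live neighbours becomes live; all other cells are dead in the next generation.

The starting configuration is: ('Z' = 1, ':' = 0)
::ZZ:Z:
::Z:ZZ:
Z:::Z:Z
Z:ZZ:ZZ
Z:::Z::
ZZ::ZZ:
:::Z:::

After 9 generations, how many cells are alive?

k=0  ::ZZ:Z:
::Z:ZZ:
Z:::Z:Z
Z:ZZ:ZZ
Z:::Z::
ZZ::ZZ:
:::Z:::
k=1  ::Z::Z:
:ZZ::::
Z:Z::::
:::Z:::
::Z::::
ZZ:ZZZZ
:Z:Z:ZZ
k=2  Z::ZZZZ
::ZZ:::
::ZZ:::
:ZZZ:::
ZZZ::ZZ
:Z:Z:::
:Z:Z:::
k=3  ZZ:::ZZ
:Z:::ZZ
::::Z::
::::Z:Z
::::Z:Z
:::ZZ:Z
:Z:Z:ZZ
k=4  :Z:::::
:Z::Z::
Z:::Z:Z
:::ZZ::
Z:::Z:Z
::ZZ::Z
:Z:Z:::
k=5  ZZ:::::
:Z:::Z:
Z:::Z::
:::ZZ::
Z:Z:Z:Z
:ZZZZZZ
ZZ:Z:::
k=6  ::::::Z
:Z::::Z
:::ZZZ:
ZZ::Z:Z
Z:::::Z
:::::::
:::Z:Z:
k=7  Z::::ZZ
Z:::Z:Z
:ZZZZ::
:Z:ZZ::
:Z:::ZZ
::::::Z
:::::::
k=8  Z::::Z:
::Z:Z::
:Z:::::
:Z:::::
::Z:ZZZ
Z::::ZZ
Z::::Z:
k=9  :Z::ZZ:
:Z:::::
:ZZ::::
ZZZ::Z:
:Z::Z::
ZZ:::::
ZZ::ZZ:

18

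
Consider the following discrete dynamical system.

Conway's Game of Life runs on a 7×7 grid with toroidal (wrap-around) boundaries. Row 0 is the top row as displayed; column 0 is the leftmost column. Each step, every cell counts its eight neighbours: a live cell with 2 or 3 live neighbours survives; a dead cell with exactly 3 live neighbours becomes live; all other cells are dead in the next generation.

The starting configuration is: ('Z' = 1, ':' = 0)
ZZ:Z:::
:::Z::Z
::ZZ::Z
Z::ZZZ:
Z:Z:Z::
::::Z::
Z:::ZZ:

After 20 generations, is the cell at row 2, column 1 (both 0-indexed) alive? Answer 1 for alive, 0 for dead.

[0] ZZ:Z:::
:::Z::Z
::ZZ::Z
Z::ZZZ:
Z:Z:Z::
::::Z::
Z:::ZZ:
[1] ZZZZ:Z:
:Z:ZZ:Z
Z:Z:::Z
Z::::Z:
:Z::::Z
:Z::Z:Z
ZZ:ZZZZ
[2] :::::::
::::Z::
::ZZZ::
:::::Z:
:Z::::Z
:Z:ZZ::
:::::::
[3] :::::::
::::Z::
:::ZZZ:
::ZZZZ:
Z:Z:ZZ:
Z:Z::::
:::::::
[4] :::::::
:::ZZZ:
::Z::::
:ZZ::::
::Z::Z:
:::Z::Z
:::::::
[5] ::::Z::
:::ZZ::
:ZZ:Z::
:ZZZ:::
:ZZZ:::
:::::::
:::::::
[6] :::ZZ::
::Z:ZZ:
:Z::Z::
Z:::Z::
:Z:Z:::
::Z::::
:::::::
[7] :::ZZZ:
::Z::Z:
:Z::Z::
ZZZZZ::
:ZZZ:::
::Z::::
:::Z:::
[8] ::ZZ:Z:
::Z::Z:
Z:::ZZ:
Z:::Z::
Z:::Z::
:Z:::::
::ZZ:::
[9] :Z:::::
:ZZ::Z:
:Z:ZZZ:
ZZ:ZZ::
ZZ:::::
:ZZZ:::
:Z:ZZ::
[10] ZZ:ZZ::
ZZ:Z:Z:
:::::ZZ
:::Z:ZZ
::::Z::
:::ZZ::
ZZ:ZZ::
[11] :::::Z:
:Z:Z:Z:
::Z::::
::::::Z
:::::::
::Z::Z:
ZZ:::Z:
[12] ZZZ::Z:
::Z:Z::
::Z::::
:::::::
:::::::
:Z::::Z
:Z::ZZ:
[13] Z:Z::ZZ
::Z::::
:::Z:::
:::::::
:::::::
Z::::Z:
::::ZZ:
[14] :Z:ZZZZ
:ZZZ::Z
:::::::
:::::::
:::::::
::::ZZZ
ZZ::Z::
[15] ::::::Z
:Z:Z::Z
::Z::::
:::::::
:::::Z:
Z:::ZZZ
:ZZ::::
[16] :Z:::::
Z:Z::::
::Z::::
:::::::
::::ZZ:
ZZ::ZZZ
:Z:::::
[17] ZZZ::::
::Z::::
:Z:::::
:::::::
Z:::Z::
ZZ::Z:Z
:ZZ::ZZ
[18] Z::Z::Z
Z:Z::::
:::::::
:::::::
ZZ:::ZZ
::ZZZ::
:::Z:Z:
[19] ZZZZZ:Z
ZZ::::Z
:::::::
Z:::::Z
ZZZZZZZ
ZZZZ:::
:::::ZZ
[20] ::ZZZ::
:::Z:ZZ
:Z:::::
::ZZZ::
::::ZZ:
:::::::
:::::Z:

1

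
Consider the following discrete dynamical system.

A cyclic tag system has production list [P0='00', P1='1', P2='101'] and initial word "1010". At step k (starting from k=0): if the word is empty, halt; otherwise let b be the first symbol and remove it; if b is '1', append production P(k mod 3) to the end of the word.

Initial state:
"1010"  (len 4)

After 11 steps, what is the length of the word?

gen 0: "1010"  (len 4)
gen 1: "01000"  (len 5)
gen 2: "1000"  (len 4)
gen 3: "000101"  (len 6)
gen 4: "00101"  (len 5)
gen 5: "0101"  (len 4)
gen 6: "101"  (len 3)
gen 7: "0100"  (len 4)
gen 8: "100"  (len 3)
gen 9: "00101"  (len 5)
gen 10: "0101"  (len 4)
gen 11: "101"  (len 3)

3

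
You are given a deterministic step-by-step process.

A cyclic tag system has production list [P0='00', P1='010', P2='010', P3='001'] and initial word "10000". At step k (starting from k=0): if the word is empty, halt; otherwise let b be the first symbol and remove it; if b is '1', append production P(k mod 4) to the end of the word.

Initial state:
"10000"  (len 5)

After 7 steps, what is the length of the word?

0

gen 0: "10000"  (len 5)
gen 1: "000000"  (len 6)
gen 2: "00000"  (len 5)
gen 3: "0000"  (len 4)
gen 4: "000"  (len 3)
gen 5: "00"  (len 2)
gen 6: "0"  (len 1)
gen 7: (halted — word empty)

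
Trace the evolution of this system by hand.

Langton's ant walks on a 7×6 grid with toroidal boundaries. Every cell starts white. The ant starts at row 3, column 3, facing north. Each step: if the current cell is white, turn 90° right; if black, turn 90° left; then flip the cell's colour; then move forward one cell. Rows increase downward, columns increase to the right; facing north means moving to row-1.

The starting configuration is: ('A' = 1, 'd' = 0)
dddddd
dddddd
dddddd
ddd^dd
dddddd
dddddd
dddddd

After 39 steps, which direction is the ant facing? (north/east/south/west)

east

[0] dddddd
dddddd
dddddd
ddd^dd
dddddd
dddddd
dddddd
[1] dddddd
dddddd
dddddd
dddA>d
dddddd
dddddd
dddddd
[2] dddddd
dddddd
dddddd
dddAAd
ddddvd
dddddd
dddddd
[3] dddddd
dddddd
dddddd
dddAAd
ddd<Ad
dddddd
dddddd
[4] dddddd
dddddd
dddddd
ddd^Ad
dddAAd
dddddd
dddddd
[5] dddddd
dddddd
dddddd
dd<dAd
dddAAd
dddddd
dddddd
[6] dddddd
dddddd
dd^ddd
ddAdAd
dddAAd
dddddd
dddddd
[7] dddddd
dddddd
ddA>dd
ddAdAd
dddAAd
dddddd
dddddd
[8] dddddd
dddddd
ddAAdd
ddAvAd
dddAAd
dddddd
dddddd
[9] dddddd
dddddd
ddAAdd
dd<AAd
dddAAd
dddddd
dddddd
[10] dddddd
dddddd
ddAAdd
dddAAd
ddvAAd
dddddd
dddddd
[11] dddddd
dddddd
ddAAdd
dddAAd
d<AAAd
dddddd
dddddd
[12] dddddd
dddddd
ddAAdd
d^dAAd
dAAAAd
dddddd
dddddd
[13] dddddd
dddddd
ddAAdd
dA>AAd
dAAAAd
dddddd
dddddd
[14] dddddd
dddddd
ddAAdd
dAAAAd
dAvAAd
dddddd
dddddd
[15] dddddd
dddddd
ddAAdd
dAAAAd
dAd>Ad
dddddd
dddddd
[16] dddddd
dddddd
ddAAdd
dAA^Ad
dAddAd
dddddd
dddddd
[17] dddddd
dddddd
ddAAdd
dA<dAd
dAddAd
dddddd
dddddd
[18] dddddd
dddddd
ddAAdd
dAddAd
dAvdAd
dddddd
dddddd
[19] dddddd
dddddd
ddAAdd
dAddAd
d<AdAd
dddddd
dddddd
[20] dddddd
dddddd
ddAAdd
dAddAd
ddAdAd
dvdddd
dddddd
[21] dddddd
dddddd
ddAAdd
dAddAd
ddAdAd
<Adddd
dddddd
[22] dddddd
dddddd
ddAAdd
dAddAd
^dAdAd
AAdddd
dddddd
[23] dddddd
dddddd
ddAAdd
dAddAd
A>AdAd
AAdddd
dddddd
[24] dddddd
dddddd
ddAAdd
dAddAd
AAAdAd
Avdddd
dddddd
[25] dddddd
dddddd
ddAAdd
dAddAd
AAAdAd
Ad>ddd
dddddd
[26] dddddd
dddddd
ddAAdd
dAddAd
AAAdAd
AdAddd
ddvddd
[27] dddddd
dddddd
ddAAdd
dAddAd
AAAdAd
AdAddd
d<Addd
[28] dddddd
dddddd
ddAAdd
dAddAd
AAAdAd
A^Addd
dAAddd
[29] dddddd
dddddd
ddAAdd
dAddAd
AAAdAd
AA>ddd
dAAddd
[30] dddddd
dddddd
ddAAdd
dAddAd
AA^dAd
AAdddd
dAAddd
[31] dddddd
dddddd
ddAAdd
dAddAd
A<ddAd
AAdddd
dAAddd
[32] dddddd
dddddd
ddAAdd
dAddAd
AdddAd
Avdddd
dAAddd
[33] dddddd
dddddd
ddAAdd
dAddAd
AdddAd
Ad>ddd
dAAddd
[34] dddddd
dddddd
ddAAdd
dAddAd
AdddAd
AdAddd
dAvddd
[35] dddddd
dddddd
ddAAdd
dAddAd
AdddAd
AdAddd
dAd>dd
[36] dddvdd
dddddd
ddAAdd
dAddAd
AdddAd
AdAddd
dAdAdd
[37] dd<Add
dddddd
ddAAdd
dAddAd
AdddAd
AdAddd
dAdAdd
[38] ddAAdd
dddddd
ddAAdd
dAddAd
AdddAd
AdAddd
dA^Add
[39] ddAAdd
dddddd
ddAAdd
dAddAd
AdddAd
AdAddd
dAA>dd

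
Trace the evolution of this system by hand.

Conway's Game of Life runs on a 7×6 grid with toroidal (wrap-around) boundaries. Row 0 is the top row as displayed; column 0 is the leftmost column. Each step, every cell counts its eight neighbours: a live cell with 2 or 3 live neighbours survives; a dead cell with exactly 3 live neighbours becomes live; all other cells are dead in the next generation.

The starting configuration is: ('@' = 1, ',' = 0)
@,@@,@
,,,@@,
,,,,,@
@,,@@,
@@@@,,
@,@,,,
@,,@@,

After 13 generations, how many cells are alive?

t=0: @,@@,@
,,,@@,
,,,,,@
@,,@@,
@@@@,,
@,@,,,
@,,@@,
t=1: @@@,,,
@,@@,,
,,,,,@
@,,@@,
@,,,@,
@,,,@,
@,,,@,
t=2: @,@,,,
@,@@,@
@@@,,@
@,,@@,
@@,,@,
@@,@@,
@,,@,,
t=3: @,@,@,
,,,@@,
,,,,,,
,,,@@,
,,,,,,
,,,@@,
@,,@@,
t=4: ,@@,,,
,,,@@@
,,,,,,
,,,,,,
,,,,,,
,,,@@@
,@@,,,
t=5: @@,,@,
,,@@@,
,,,,@,
,,,,,,
,,,,@,
,,@@@,
@@,,@,
t=6: @,,,@,
,@@,@,
,,,,@,
,,,,,,
,,,,@,
,@@,@,
@,,,@,
t=7: @,,,@,
,@,,@,
,,,@,,
,,,,,,
,,,@,,
,@,,@,
@,,,@,
t=8: @@,@@,
,,,@@@
,,,,,,
,,,,,,
,,,,,,
,,,@@@
@@,@@,
t=9: ,@,,,,
@,@@,@
,,,,@,
,,,,,,
,,,,@,
@,@@,@
,@,,,,
t=10: ,@,,,,
@@@@@@
,,,@@@
,,,,,,
,,,@@@
@@@@@@
,@,,,,
t=11: ,,,@@@
,@,,,,
,@,,,,
,,,,,,
,@,,,,
,@,,,,
,,,@@@
t=12: @,@@,@
@,@,@,
,,,,,,
,,,,,,
,,,,,,
@,@,@,
@,@@,@
t=13: ,,,,,,
@,@,@,
,,,,,,
,,,,,,
,,,,,,
@,@,@,
,,,,,,

6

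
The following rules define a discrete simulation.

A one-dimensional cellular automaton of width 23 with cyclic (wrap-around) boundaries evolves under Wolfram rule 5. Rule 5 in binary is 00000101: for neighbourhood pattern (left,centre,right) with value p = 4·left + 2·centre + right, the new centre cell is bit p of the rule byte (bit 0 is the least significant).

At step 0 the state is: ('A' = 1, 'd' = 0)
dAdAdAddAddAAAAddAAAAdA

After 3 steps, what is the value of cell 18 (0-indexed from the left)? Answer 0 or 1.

0

0) dAdAdAddAddAAAAddAAAAdA
1) dAdAdAddAdddddddddddddA
2) dAdAdAddAdAAAAAAAAAAAdA
3) dAdAdAddAdddddddddddddA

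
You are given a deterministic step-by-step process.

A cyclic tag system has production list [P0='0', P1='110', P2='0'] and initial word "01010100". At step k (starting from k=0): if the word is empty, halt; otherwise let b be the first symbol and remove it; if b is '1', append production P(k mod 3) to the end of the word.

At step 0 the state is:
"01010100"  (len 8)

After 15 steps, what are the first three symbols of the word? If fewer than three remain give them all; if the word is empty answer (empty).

k=0  "01010100"  (len 8)
k=1  "1010100"  (len 7)
k=2  "010100110"  (len 9)
k=3  "10100110"  (len 8)
k=4  "01001100"  (len 8)
k=5  "1001100"  (len 7)
k=6  "0011000"  (len 7)
k=7  "011000"  (len 6)
k=8  "11000"  (len 5)
k=9  "10000"  (len 5)
k=10  "00000"  (len 5)
k=11  "0000"  (len 4)
k=12  "000"  (len 3)
k=13  "00"  (len 2)
k=14  "0"  (len 1)
k=15  (halted — word empty)

(empty)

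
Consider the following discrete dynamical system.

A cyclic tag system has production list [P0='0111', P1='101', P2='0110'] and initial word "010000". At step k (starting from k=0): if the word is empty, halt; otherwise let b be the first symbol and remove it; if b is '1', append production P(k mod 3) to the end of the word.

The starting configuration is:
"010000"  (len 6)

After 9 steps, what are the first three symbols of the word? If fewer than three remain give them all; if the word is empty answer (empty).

t=0: "010000"  (len 6)
t=1: "10000"  (len 5)
t=2: "0000101"  (len 7)
t=3: "000101"  (len 6)
t=4: "00101"  (len 5)
t=5: "0101"  (len 4)
t=6: "101"  (len 3)
t=7: "010111"  (len 6)
t=8: "10111"  (len 5)
t=9: "01110110"  (len 8)

011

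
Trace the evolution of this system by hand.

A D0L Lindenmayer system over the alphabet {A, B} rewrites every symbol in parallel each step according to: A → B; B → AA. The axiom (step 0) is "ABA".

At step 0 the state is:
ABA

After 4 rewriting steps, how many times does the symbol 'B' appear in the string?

t=0: ABA
t=1: BAAB
t=2: AABBAA
t=3: BBAAAABB
t=4: AAAABBBBAAAA

4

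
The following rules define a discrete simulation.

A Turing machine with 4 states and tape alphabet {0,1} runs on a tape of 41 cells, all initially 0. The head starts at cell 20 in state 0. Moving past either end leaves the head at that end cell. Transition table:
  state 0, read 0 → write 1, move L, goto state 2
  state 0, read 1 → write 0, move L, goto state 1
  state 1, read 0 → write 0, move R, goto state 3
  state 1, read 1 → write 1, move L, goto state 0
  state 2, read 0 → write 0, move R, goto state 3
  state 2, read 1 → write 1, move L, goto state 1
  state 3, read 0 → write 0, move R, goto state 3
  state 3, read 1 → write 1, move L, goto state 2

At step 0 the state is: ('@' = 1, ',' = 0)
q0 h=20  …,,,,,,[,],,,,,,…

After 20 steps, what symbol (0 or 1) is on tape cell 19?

0

k=0  q0 h=20  …,,,,,,[,],,,,,,…
k=1  q2 h=19  …,,,,,,[,]@,,,,,…
k=2  q3 h=20  …,,,,,,[@],,,,,,…
k=3  q2 h=19  …,,,,,,[,]@,,,,,…
k=4  q3 h=20  …,,,,,,[@],,,,,,…
k=5  q2 h=19  …,,,,,,[,]@,,,,,…
k=6  q3 h=20  …,,,,,,[@],,,,,,…
k=7  q2 h=19  …,,,,,,[,]@,,,,,…
k=8  q3 h=20  …,,,,,,[@],,,,,,…
k=9  q2 h=19  …,,,,,,[,]@,,,,,…
k=10  q3 h=20  …,,,,,,[@],,,,,,…
k=11  q2 h=19  …,,,,,,[,]@,,,,,…
k=12  q3 h=20  …,,,,,,[@],,,,,,…
k=13  q2 h=19  …,,,,,,[,]@,,,,,…
k=14  q3 h=20  …,,,,,,[@],,,,,,…
k=15  q2 h=19  …,,,,,,[,]@,,,,,…
k=16  q3 h=20  …,,,,,,[@],,,,,,…
k=17  q2 h=19  …,,,,,,[,]@,,,,,…
k=18  q3 h=20  …,,,,,,[@],,,,,,…
k=19  q2 h=19  …,,,,,,[,]@,,,,,…
k=20  q3 h=20  …,,,,,,[@],,,,,,…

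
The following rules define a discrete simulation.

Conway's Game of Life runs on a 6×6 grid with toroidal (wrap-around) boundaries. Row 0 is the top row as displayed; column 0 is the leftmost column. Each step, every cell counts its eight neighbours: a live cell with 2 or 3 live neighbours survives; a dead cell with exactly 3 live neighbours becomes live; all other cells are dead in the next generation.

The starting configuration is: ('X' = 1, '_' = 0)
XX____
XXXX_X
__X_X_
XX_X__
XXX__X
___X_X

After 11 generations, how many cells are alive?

10

step 0: XX____
XXXX_X
__X_X_
XX_X__
XXX__X
___X_X
step 1: ___X__
___XXX
____X_
___XX_
___X_X
____XX
step 2: ___X__
___X_X
______
___X_X
___X_X
___X_X
step 3: __XX__
____X_
______
______
X_XX_X
__XX__
step 4: __X_X_
___X__
______
______
_XXXX_
______
step 5: ___X__
___X__
______
__XX__
__XX__
_X__X_
step 6: __XXX_
______
__XX__
__XX__
_X__X_
____X_
step 7: ___XX_
____X_
__XX__
_X__X_
__X_X_
__X_XX
step 8: ______
__X_X_
__XXX_
_X__X_
_XX_X_
__X__X
step 9: ___X__
__X_X_
_XX_XX
_X__XX
XXX_XX
_XXX__
step 10: _X__X_
_XX_XX
_XX___
______
______
_____X
step 11: _XXXX_
____XX
XXXX__
______
______
______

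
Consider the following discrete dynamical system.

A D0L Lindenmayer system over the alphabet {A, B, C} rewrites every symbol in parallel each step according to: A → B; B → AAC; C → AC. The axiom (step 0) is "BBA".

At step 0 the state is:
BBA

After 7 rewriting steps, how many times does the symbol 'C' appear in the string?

70

[0] BBA
[1] AACAACB
[2] BBACBBACAAC
[3] AACAACBACAACAACBACBBAC
[4] BBACBBACAACBACBBACBBACAACBACAACAACBAC
[5] AACAACBACAACAACBACBBACAACBACAACAACBACAACAACBACBBACAACBACBBACBBACAACBAC
[6] BBACBBACAACBACBBACBBACAACBACAACAACBACBBACAACBACBBACBBACAAC…CBBACAACBACAACAACBACBBACAACBACAACAACBACAACAACBACBBACAACBAC  (len 122)
[7] AACAACBACAACAACBACBBACAACBACAACAACBACAACAACBACBBACAACBACBB…CBBACAACBACBBACBBACAACBACBBACBBACAACBACAACAACBACBBACAACBAC  (len 225)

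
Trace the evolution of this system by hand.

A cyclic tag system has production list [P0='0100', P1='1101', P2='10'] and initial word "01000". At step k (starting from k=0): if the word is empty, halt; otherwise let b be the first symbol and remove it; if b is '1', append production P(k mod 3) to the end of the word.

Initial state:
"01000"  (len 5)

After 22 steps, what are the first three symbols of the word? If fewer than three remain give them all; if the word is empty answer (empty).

100

0) "01000"  (len 5)
1) "1000"  (len 4)
2) "0001101"  (len 7)
3) "001101"  (len 6)
4) "01101"  (len 5)
5) "1101"  (len 4)
6) "10110"  (len 5)
7) "01100100"  (len 8)
8) "1100100"  (len 7)
9) "10010010"  (len 8)
10) "00100100100"  (len 11)
11) "0100100100"  (len 10)
12) "100100100"  (len 9)
13) "001001000100"  (len 12)
14) "01001000100"  (len 11)
15) "1001000100"  (len 10)
16) "0010001000100"  (len 13)
17) "010001000100"  (len 12)
18) "10001000100"  (len 11)
19) "00010001000100"  (len 14)
20) "0010001000100"  (len 13)
21) "010001000100"  (len 12)
22) "10001000100"  (len 11)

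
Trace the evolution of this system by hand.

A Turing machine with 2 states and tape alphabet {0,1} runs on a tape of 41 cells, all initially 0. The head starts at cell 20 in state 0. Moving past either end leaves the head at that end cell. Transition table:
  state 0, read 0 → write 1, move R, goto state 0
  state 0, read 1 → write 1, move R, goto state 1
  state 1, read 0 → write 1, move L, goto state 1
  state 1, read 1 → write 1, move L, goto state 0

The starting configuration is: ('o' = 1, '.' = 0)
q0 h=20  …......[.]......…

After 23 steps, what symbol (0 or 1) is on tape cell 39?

1

step 0: q0 h=20  …......[.]......…
step 1: q0 h=21  ….....o[.]......…
step 2: q0 h=22  …....oo[.]......…
step 3: q0 h=23  …...ooo[.]......…
step 4: q0 h=24  …..oooo[.]......…
step 5: q0 h=25  ….ooooo[.]......…
step 6: q0 h=26  …oooooo[.]......…
step 7: q0 h=27  …oooooo[.]......…
step 8: q0 h=28  …oooooo[.]......…
step 9: q0 h=29  …oooooo[.]......…
step 10: q0 h=30  …oooooo[.]......…
step 11: q0 h=31  …oooooo[.]......…
step 12: q0 h=32  …oooooo[.]......…
step 13: q0 h=33  …oooooo[.]......…
step 14: q0 h=34  …oooooo[.]......|
step 15: q0 h=35  …oooooo[.].....|
step 16: q0 h=36  …oooooo[.]....|
step 17: q0 h=37  …oooooo[.]...|
step 18: q0 h=38  …oooooo[.]..|
step 19: q0 h=39  …oooooo[.].|
step 20: q0 h=40  …oooooo[.]|
step 21: q0 h=40  …oooooo[o]|
step 22: q1 h=40  …oooooo[o]|
step 23: q0 h=39  …oooooo[o]o|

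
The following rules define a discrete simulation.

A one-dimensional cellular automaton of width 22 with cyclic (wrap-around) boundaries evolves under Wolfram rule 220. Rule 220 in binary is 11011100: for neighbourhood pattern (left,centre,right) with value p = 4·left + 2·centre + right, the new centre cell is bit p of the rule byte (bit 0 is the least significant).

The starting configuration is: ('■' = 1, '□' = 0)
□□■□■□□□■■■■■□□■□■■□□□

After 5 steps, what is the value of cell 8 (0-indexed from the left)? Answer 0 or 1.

0) □□■□■□□□■■■■■□□■□■■□□□
1) □□■□■■□□■■■■■■□■□■■■□□
2) □□■□■■■□■■■■■■□■□■■■■□
3) □□■□■■■□■■■■■■□■□■■■■■
4) ■□■□■■■□■■■■■■□■□■■■■■
5) ■□■□■■■□■■■■■■□■□■■■■■

1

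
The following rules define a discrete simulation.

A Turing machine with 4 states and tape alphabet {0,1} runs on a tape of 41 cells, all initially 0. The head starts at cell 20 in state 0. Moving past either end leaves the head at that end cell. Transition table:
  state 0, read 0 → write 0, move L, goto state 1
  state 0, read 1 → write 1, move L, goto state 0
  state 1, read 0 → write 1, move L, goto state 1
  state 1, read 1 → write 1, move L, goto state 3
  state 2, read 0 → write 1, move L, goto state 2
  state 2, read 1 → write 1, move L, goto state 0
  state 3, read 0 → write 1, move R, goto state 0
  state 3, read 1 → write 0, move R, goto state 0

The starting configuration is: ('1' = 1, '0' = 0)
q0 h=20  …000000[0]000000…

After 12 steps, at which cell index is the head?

k=0  q0 h=20  …000000[0]000000…
k=1  q1 h=19  …000000[0]000000…
k=2  q1 h=18  …000000[0]100000…
k=3  q1 h=17  …000000[0]110000…
k=4  q1 h=16  …000000[0]111000…
k=5  q1 h=15  …000000[0]111100…
k=6  q1 h=14  …000000[0]111110…
k=7  q1 h=13  …000000[0]111111…
k=8  q1 h=12  …000000[0]111111…
k=9  q1 h=11  …000000[0]111111…
k=10  q1 h=10  …000000[0]111111…
k=11  q1 h= 9  …000000[0]111111…
k=12  q1 h= 8  …000000[0]111111…

8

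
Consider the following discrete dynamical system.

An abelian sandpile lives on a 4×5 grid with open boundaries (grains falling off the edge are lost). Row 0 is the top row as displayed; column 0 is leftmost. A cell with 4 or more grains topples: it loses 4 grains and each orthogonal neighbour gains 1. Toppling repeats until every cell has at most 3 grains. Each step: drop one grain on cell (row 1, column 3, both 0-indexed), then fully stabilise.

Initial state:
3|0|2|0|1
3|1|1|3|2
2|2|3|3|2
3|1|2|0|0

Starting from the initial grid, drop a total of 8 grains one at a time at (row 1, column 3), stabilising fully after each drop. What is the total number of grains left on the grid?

40

0) 3|0|2|0|1
3|1|1|3|2
2|2|3|3|2
3|1|2|0|0
1) 3|0|2|1|1
3|1|3|1|3
2|3|0|1|3
3|1|3|1|0
2) 3|0|2|1|1
3|1|3|2|3
2|3|0|1|3
3|1|3|1|0
3) 3|0|2|1|1
3|1|3|3|3
2|3|0|1|3
3|1|3|1|0
4) 3|0|3|2|2
3|2|0|2|1
2|3|1|3|0
3|1|3|1|1
5) 3|0|3|2|2
3|2|0|3|1
2|3|1|3|0
3|1|3|1|1
6) 3|0|3|3|2
3|2|1|1|2
2|3|2|0|1
3|1|3|2|1
7) 3|0|3|3|2
3|2|1|2|2
2|3|2|0|1
3|1|3|2|1
8) 3|0|3|3|2
3|2|1|3|2
2|3|2|0|1
3|1|3|2|1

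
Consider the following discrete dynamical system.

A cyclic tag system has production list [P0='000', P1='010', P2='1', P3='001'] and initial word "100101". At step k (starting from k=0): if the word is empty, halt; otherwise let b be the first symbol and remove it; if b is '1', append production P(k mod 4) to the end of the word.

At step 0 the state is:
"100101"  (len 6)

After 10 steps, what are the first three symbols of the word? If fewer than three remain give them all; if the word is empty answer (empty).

0) "100101"  (len 6)
1) "00101000"  (len 8)
2) "0101000"  (len 7)
3) "101000"  (len 6)
4) "01000001"  (len 8)
5) "1000001"  (len 7)
6) "000001010"  (len 9)
7) "00001010"  (len 8)
8) "0001010"  (len 7)
9) "001010"  (len 6)
10) "01010"  (len 5)

010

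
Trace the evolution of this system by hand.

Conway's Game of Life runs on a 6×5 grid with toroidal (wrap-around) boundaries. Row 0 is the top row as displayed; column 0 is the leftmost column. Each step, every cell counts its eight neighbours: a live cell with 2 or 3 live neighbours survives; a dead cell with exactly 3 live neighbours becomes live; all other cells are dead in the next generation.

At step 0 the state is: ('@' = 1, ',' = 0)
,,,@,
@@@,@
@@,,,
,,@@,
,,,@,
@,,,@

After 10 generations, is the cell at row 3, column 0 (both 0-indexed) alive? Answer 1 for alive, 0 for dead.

t=0: ,,,@,
@@@,@
@@,,,
,,@@,
,,,@,
@,,,@
t=1: ,,@@,
,,@@@
,,,,,
,@@@@
,,@@,
,,,@@
t=2: ,,,,,
,,@,@
@@,,,
,@,,@
@@,,,
,,,,@
t=3: ,,,@,
@@,,,
,@@@@
,,@,@
,@,,@
@,,,,
t=4: @@,,@
@@,,,
,,,,@
,,,,@
,@,@@
@,,,@
t=5: ,,,,,
,@,,,
,,,,@
,,,,@
,,,@,
,,@,,
t=6: ,,,,,
,,,,,
@,,,,
,,,@@
,,,@,
,,,,,
t=7: ,,,,,
,,,,,
,,,,@
,,,@@
,,,@@
,,,,,
t=8: ,,,,,
,,,,,
,,,@@
@,,,,
,,,@@
,,,,,
t=9: ,,,,,
,,,,,
,,,,@
@,,,,
,,,,@
,,,,,
t=10: ,,,,,
,,,,,
,,,,,
@,,,@
,,,,,
,,,,,

1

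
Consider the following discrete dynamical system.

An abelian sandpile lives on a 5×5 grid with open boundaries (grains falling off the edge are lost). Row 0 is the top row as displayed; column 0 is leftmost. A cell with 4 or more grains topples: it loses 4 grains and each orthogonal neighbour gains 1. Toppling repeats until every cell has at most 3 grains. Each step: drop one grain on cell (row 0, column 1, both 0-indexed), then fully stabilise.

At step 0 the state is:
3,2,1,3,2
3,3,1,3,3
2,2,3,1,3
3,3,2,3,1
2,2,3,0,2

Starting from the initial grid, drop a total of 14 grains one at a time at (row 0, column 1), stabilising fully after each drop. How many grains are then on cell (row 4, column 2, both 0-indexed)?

gen 0: 3,2,1,3,2
3,3,1,3,3
2,2,3,1,3
3,3,2,3,1
2,2,3,0,2
gen 1: 3,3,1,3,2
3,3,1,3,3
2,2,3,1,3
3,3,2,3,1
2,2,3,0,2
gen 2: 1,2,2,3,2
1,1,2,3,3
3,3,3,1,3
3,3,2,3,1
2,2,3,0,2
gen 3: 1,3,2,3,2
1,1,2,3,3
3,3,3,1,3
3,3,2,3,1
2,2,3,0,2
gen 4: 2,0,3,3,2
1,2,2,3,3
3,3,3,1,3
3,3,2,3,1
2,2,3,0,2
gen 5: 2,1,3,3,2
1,2,2,3,3
3,3,3,1,3
3,3,2,3,1
2,2,3,0,2
gen 6: 2,2,3,3,2
1,2,2,3,3
3,3,3,1,3
3,3,2,3,1
2,2,3,0,2
gen 7: 2,3,3,3,2
1,2,2,3,3
3,3,3,1,3
3,3,2,3,1
2,2,3,0,2
gen 8: 3,2,2,2,0
3,1,2,3,2
1,3,3,1,1
2,3,2,1,3
0,1,1,2,2
gen 9: 3,3,2,2,0
3,1,2,3,2
1,3,3,1,1
2,3,2,1,3
0,1,1,2,2
gen 10: 1,1,3,2,0
0,3,2,3,2
2,3,3,1,1
2,3,2,1,3
0,1,1,2,2
gen 11: 1,2,3,2,0
0,3,2,3,2
2,3,3,1,1
2,3,2,1,3
0,1,1,2,2
gen 12: 1,3,3,2,0
0,3,2,3,2
2,3,3,1,1
2,3,2,1,3
0,1,1,2,2
gen 13: 2,2,2,0,1
1,2,2,1,3
3,2,2,3,1
3,1,0,2,3
0,2,2,2,2
gen 14: 2,3,2,0,1
1,2,2,1,3
3,2,2,3,1
3,1,0,2,3
0,2,2,2,2

2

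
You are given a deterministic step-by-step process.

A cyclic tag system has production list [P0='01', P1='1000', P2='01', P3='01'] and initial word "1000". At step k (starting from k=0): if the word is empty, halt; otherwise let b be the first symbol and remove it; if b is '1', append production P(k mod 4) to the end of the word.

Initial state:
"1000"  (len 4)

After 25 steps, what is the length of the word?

3

step 0: "1000"  (len 4)
step 1: "00001"  (len 5)
step 2: "0001"  (len 4)
step 3: "001"  (len 3)
step 4: "01"  (len 2)
step 5: "1"  (len 1)
step 6: "1000"  (len 4)
step 7: "00001"  (len 5)
step 8: "0001"  (len 4)
step 9: "001"  (len 3)
step 10: "01"  (len 2)
step 11: "1"  (len 1)
step 12: "01"  (len 2)
step 13: "1"  (len 1)
step 14: "1000"  (len 4)
step 15: "00001"  (len 5)
step 16: "0001"  (len 4)
step 17: "001"  (len 3)
step 18: "01"  (len 2)
step 19: "1"  (len 1)
step 20: "01"  (len 2)
step 21: "1"  (len 1)
step 22: "1000"  (len 4)
step 23: "00001"  (len 5)
step 24: "0001"  (len 4)
step 25: "001"  (len 3)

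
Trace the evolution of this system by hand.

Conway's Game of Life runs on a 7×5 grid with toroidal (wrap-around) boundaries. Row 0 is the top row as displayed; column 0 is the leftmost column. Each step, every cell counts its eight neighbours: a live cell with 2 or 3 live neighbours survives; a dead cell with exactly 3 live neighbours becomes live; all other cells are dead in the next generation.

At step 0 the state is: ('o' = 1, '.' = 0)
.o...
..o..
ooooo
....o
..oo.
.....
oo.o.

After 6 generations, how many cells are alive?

0) .o...
..o..
ooooo
....o
..oo.
.....
oo.o.
1) oo...
....o
ooo.o
.....
...o.
.o.oo
ooo..
2) ..o.o
..ooo
oo.oo
ooooo
..ooo
.o.oo
...o.
3) ..o.o
.....
.....
.....
.....
o....
o....
4) .....
.....
.....
.....
.....
.....
oo..o
5) o....
.....
.....
.....
.....
o....
o....
6) .....
.....
.....
.....
.....
.....
oo..o

3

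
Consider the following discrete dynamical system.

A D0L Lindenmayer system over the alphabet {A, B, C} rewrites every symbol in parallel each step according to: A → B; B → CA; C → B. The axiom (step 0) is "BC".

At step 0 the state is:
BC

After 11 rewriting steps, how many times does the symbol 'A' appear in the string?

gen 0: BC
gen 1: CAB
gen 2: BBCA
gen 3: CACABB
gen 4: BBBBCACA
gen 5: CACACACABBBB
gen 6: BBBBBBBBCACACACA
gen 7: CACACACACACACACABBBBBBBB
gen 8: BBBBBBBBBBBBBBBBCACACACACACACACA
gen 9: CACACACACACACACACACACACACACACACABBBBBBBBBBBBBBBB
gen 10: BBBBBBBBBBBBBBBBBBBBBBBBBBBBBBBBCACACACACACACACACACACACACACACACA
gen 11: CACACACACACACACACACACACACACACACACACACACACACACACACACACACACACACACABBBBBBBBBBBBBBBBBBBBBBBBBBBBBBBB

32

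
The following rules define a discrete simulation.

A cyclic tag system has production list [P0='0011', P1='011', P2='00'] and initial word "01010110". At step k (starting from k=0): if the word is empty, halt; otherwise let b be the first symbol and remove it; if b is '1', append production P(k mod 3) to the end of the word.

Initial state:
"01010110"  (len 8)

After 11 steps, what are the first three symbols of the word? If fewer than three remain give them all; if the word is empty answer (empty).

[0] "01010110"  (len 8)
[1] "1010110"  (len 7)
[2] "010110011"  (len 9)
[3] "10110011"  (len 8)
[4] "01100110011"  (len 11)
[5] "1100110011"  (len 10)
[6] "10011001100"  (len 11)
[7] "00110011000011"  (len 14)
[8] "0110011000011"  (len 13)
[9] "110011000011"  (len 12)
[10] "100110000110011"  (len 15)
[11] "00110000110011011"  (len 17)

001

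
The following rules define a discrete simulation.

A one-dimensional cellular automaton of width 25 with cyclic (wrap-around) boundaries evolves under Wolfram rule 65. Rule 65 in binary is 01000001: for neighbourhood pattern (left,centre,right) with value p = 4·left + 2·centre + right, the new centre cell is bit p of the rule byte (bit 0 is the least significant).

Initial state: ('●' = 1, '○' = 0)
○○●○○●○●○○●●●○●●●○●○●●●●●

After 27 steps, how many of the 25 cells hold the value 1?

k=0  ○○●○○●○●○○●●●○●●●○●○●●●●●
k=1  ○○○○○○○○○○○○●○○○●○○○○○○○●
k=2  ○●●●●●●●●●●○○○●○○○●●●●●○○
k=3  ○○○○○○○○○○●○●○○○●○○○○○●○●
k=4  ○●●●●●●●●○○○○○●○○○●●●○○○○
k=5  ○○○○○○○○●○●●●○○○●○○○●○●●●
k=6  ○●●●●●●○○○○○●○●○○○●○○○○○●
k=7  ○○○○○○●○●●●○○○○○●○○○●●●○○
k=8  ●●●●●○○○○○●○●●●○○○●○○○●○●
k=9  ○○○○●○●●●○○○○○●○●○○○●○○○○
k=10  ●●●○○○○○●○●●●○○○○○●○○○●●●
k=11  ○○●○●●●○○○○○●○●●●○○○●○○○○
k=12  ●○○○○○●○●●●○○○○○●○●○○○●●●
k=13  ●○●●●○○○○○●○●●●○○○○○●○○○○
k=14  ○○○○●○●●●○○○○○●○●●●○○○●●○
k=15  ●●●○○○○○●○●●●○○○○○●○●○○●○
k=16  ○○●○●●●○○○○○●○●●●○○○○○○○○
k=17  ●○○○○○●○●●●○○○○○●○●●●●●●●
k=18  ●○●●●○○○○○●○●●●○○○○○○○○○○
k=19  ○○○○●○●●●○○○○○●○●●●●●●●●○
k=20  ●●●○○○○○●○●●●○○○○○○○○○○●○
k=21  ○○●○●●●○○○○○●○●●●●●●●●○○○
k=22  ●○○○○○●○●●●○○○○○○○○○○●○●●
k=23  ●○●●●○○○○○●○●●●●●●●●○○○○○
k=24  ○○○○●○●●●○○○○○○○○○○●○●●●○
k=25  ●●●○○○○○●○●●●●●●●●○○○○○●○
k=26  ○○●○●●●○○○○○○○○○○●○●●●○○○
k=27  ●○○○○○●○●●●●●●●●○○○○○●○●●

13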